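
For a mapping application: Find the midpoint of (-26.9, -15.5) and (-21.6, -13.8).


M = (((-26.9)+(-21.6))/2, ((-15.5)+(-13.8))/2)
= (-24.25, -14.65)

(-24.25, -14.65)


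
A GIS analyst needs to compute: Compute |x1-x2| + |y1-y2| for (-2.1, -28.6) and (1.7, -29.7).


|(-2.1)-1.7| + |(-28.6)-(-29.7)| = 3.8 + 1.1 = 4.9

4.9


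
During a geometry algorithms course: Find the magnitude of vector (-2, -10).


|u| = sqrt((-2)^2 + (-10)^2) = sqrt(104) = 10.198

10.198


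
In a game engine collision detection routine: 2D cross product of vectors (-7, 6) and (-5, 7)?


u x v = u_x*v_y - u_y*v_x = (-7)*7 - 6*(-5)
= (-49) - (-30) = -19

-19


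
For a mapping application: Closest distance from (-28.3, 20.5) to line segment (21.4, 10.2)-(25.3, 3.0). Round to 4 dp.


Project P onto AB: t = 0 (clamped to [0,1])
Closest point on segment: (21.4, 10.2)
Distance: 50.7561

50.7561


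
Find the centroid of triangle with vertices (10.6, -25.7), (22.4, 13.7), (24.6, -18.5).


Centroid = ((x_A+x_B+x_C)/3, (y_A+y_B+y_C)/3)
= ((10.6+22.4+24.6)/3, ((-25.7)+13.7+(-18.5))/3)
= (19.2, -10.1667)

(19.2, -10.1667)


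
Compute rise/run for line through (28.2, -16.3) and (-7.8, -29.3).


slope = (y2-y1)/(x2-x1) = ((-29.3)-(-16.3))/((-7.8)-28.2) = (-13)/(-36) = 0.3611

0.3611


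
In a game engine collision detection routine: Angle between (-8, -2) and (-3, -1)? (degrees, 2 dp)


u.v = 26, |u| = sqrt(68) = 8.2462, |v| = sqrt(10) = 3.1623
cos(theta) = u.v/(|u||v|) = 26/sqrt(680) = 0.997054
theta = acos(0.997054) = 4.4 degrees

4.4 degrees


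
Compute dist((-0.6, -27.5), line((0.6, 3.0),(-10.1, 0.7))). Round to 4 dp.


|cross product| = 323.59
|line direction| = sqrt(119.78) = 10.9444
Distance = 323.59/sqrt(119.78) = 29.5667

29.5667


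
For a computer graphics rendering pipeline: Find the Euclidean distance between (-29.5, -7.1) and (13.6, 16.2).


dx=43.1, dy=23.3
d^2 = 43.1^2 + 23.3^2 = 2400.5
d = sqrt(2400.5) = 48.9949

48.9949


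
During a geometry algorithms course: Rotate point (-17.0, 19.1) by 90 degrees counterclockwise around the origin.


90° CCW: (x,y) -> (-y, x)
(-17,19.1) -> (-19.1, -17)

(-19.1, -17)


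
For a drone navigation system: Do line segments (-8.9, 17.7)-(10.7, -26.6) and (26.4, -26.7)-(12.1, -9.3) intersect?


Cross products: d1=-20.7, d2=271.75, d3=693.55, d4=401.1
d1*d2 < 0 and d3*d4 < 0? no

No, they don't intersect


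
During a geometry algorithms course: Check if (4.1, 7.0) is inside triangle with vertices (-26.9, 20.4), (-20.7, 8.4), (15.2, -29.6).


Cross products: AB x AP = 288.92, BC x BP = 892.14, CA x CP = -985.86
All same sign? no

No, outside


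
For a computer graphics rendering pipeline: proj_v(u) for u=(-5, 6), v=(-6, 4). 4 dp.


u.v = 54, |v| = sqrt(52) = 7.2111
Scalar projection = u.v / |v| = 54 / sqrt(52) = 7.4885

7.4885


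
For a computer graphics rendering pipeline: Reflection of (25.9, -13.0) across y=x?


Reflection over y=x: (x,y) -> (y,x)
(25.9, -13) -> (-13, 25.9)

(-13, 25.9)


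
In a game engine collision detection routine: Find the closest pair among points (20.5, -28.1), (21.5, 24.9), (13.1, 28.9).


d(P0,P1) = 53.0094, d(P0,P2) = 57.4783, d(P1,P2) = 9.3038
Closest: P1 and P2

Closest pair: (21.5, 24.9) and (13.1, 28.9), distance = 9.3038


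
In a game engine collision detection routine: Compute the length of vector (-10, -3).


|u| = sqrt((-10)^2 + (-3)^2) = sqrt(109) = 10.4403

10.4403


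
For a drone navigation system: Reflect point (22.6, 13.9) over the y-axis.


Reflection over y-axis: (x,y) -> (-x,y)
(22.6, 13.9) -> (-22.6, 13.9)

(-22.6, 13.9)


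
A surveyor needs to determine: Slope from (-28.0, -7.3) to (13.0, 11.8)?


slope = (y2-y1)/(x2-x1) = (11.8-(-7.3))/(13-(-28)) = 19.1/41 = 0.4659

0.4659


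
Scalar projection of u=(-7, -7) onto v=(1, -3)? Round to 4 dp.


u.v = 14, |v| = sqrt(10) = 3.1623
Scalar projection = u.v / |v| = 14 / sqrt(10) = 4.4272

4.4272


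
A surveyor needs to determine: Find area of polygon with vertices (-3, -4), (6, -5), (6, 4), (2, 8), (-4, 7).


Shoelace sum: ((-3)*(-5) - 6*(-4)) + (6*4 - 6*(-5)) + (6*8 - 2*4) + (2*7 - (-4)*8) + ((-4)*(-4) - (-3)*7)
= 216
Area = |216|/2 = 108

108


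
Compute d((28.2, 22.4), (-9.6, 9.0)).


dx=-37.8, dy=-13.4
d^2 = (-37.8)^2 + (-13.4)^2 = 1608.4
d = sqrt(1608.4) = 40.1049

40.1049


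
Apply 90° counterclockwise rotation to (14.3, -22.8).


90° CCW: (x,y) -> (-y, x)
(14.3,-22.8) -> (22.8, 14.3)

(22.8, 14.3)


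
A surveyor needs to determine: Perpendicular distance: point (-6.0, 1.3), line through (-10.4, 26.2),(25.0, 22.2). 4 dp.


|cross product| = 863.86
|line direction| = sqrt(1269.16) = 35.6253
Distance = 863.86/sqrt(1269.16) = 24.2485

24.2485


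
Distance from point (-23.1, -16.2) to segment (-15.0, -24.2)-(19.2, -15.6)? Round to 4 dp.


Project P onto AB: t = 0 (clamped to [0,1])
Closest point on segment: (-15, -24.2)
Distance: 11.3846

11.3846


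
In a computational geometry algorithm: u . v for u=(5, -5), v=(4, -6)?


u . v = u_x*v_x + u_y*v_y = 5*4 + (-5)*(-6)
= 20 + 30 = 50

50


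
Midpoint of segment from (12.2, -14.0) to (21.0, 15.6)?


M = ((12.2+21)/2, ((-14)+15.6)/2)
= (16.6, 0.8)

(16.6, 0.8)


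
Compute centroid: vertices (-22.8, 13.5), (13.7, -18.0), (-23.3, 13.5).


Centroid = ((x_A+x_B+x_C)/3, (y_A+y_B+y_C)/3)
= (((-22.8)+13.7+(-23.3))/3, (13.5+(-18)+13.5)/3)
= (-10.8, 3)

(-10.8, 3)


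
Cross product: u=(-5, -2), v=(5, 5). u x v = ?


u x v = u_x*v_y - u_y*v_x = (-5)*5 - (-2)*5
= (-25) - (-10) = -15

-15


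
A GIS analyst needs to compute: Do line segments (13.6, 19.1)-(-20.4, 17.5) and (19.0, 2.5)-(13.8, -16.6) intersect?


Cross products: d1=-189.46, d2=-830.54, d3=573.04, d4=1214.12
d1*d2 < 0 and d3*d4 < 0? no

No, they don't intersect


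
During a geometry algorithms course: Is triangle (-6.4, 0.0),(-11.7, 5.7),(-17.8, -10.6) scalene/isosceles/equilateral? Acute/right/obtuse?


Side lengths squared: AB^2=60.58, BC^2=302.9, CA^2=242.32
Sorted: [60.58, 242.32, 302.9]
By sides: Scalene, By angles: Right

Scalene, Right


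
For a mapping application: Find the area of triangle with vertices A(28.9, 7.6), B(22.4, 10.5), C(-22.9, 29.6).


Area = |x_A(y_B-y_C) + x_B(y_C-y_A) + x_C(y_A-y_B)|/2
= |(-551.99) + 492.8 + 66.41|/2
= 7.22/2 = 3.61

3.61


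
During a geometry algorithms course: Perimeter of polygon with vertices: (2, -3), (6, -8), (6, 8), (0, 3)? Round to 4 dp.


Sides: (2, -3)->(6, -8): sqrt(41) = 6.403124, (6, -8)->(6, 8): sqrt(256) = 16, (6, 8)->(0, 3): sqrt(61) = 7.81025, (0, 3)->(2, -3): sqrt(40) = 6.324555
Sum = 36.537929
Perimeter = 36.5379

36.5379


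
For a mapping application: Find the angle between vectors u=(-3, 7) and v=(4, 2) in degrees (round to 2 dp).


u.v = 2, |u| = sqrt(58) = 7.6158, |v| = sqrt(20) = 4.4721
cos(theta) = u.v/(|u||v|) = 2/sqrt(1160) = 0.058722
theta = acos(0.058722) = 86.63 degrees

86.63 degrees


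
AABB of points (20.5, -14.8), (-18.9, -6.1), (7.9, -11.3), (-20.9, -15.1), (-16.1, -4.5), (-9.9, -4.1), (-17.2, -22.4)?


x range: [-20.9, 20.5]
y range: [-22.4, -4.1]
Bounding box: (-20.9,-22.4) to (20.5,-4.1)

(-20.9,-22.4) to (20.5,-4.1)


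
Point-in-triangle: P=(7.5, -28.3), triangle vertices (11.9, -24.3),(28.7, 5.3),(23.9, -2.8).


Cross products: AB x AP = 63.04, BC x BP = -10.44, CA x CP = -46.6
All same sign? no

No, outside


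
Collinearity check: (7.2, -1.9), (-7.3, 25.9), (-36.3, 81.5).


Cross product: ((-7.3)-7.2)*(81.5-(-1.9)) - (25.9-(-1.9))*((-36.3)-7.2)
= 0

Yes, collinear


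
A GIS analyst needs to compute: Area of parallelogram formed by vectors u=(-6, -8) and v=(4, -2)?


|u x v| = |(-6)*(-2) - (-8)*4|
= |12 - (-32)| = 44

44


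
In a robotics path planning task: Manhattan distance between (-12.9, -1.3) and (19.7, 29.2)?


|(-12.9)-19.7| + |(-1.3)-29.2| = 32.6 + 30.5 = 63.1

63.1


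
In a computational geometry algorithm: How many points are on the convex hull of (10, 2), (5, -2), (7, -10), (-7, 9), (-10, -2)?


Convex hull vertices (CCW): (-10, -2), (7, -10), (10, 2), (-7, 9)
Count = 4

4


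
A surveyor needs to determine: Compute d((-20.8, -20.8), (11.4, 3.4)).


dx=32.2, dy=24.2
d^2 = 32.2^2 + 24.2^2 = 1622.48
d = sqrt(1622.48) = 40.28

40.28


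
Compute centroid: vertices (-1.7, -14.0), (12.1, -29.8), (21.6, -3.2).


Centroid = ((x_A+x_B+x_C)/3, (y_A+y_B+y_C)/3)
= (((-1.7)+12.1+21.6)/3, ((-14)+(-29.8)+(-3.2))/3)
= (10.6667, -15.6667)

(10.6667, -15.6667)


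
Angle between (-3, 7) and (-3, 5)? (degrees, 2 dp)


u.v = 44, |u| = sqrt(58) = 7.6158, |v| = sqrt(34) = 5.831
cos(theta) = u.v/(|u||v|) = 44/sqrt(1972) = 0.99083
theta = acos(0.99083) = 7.77 degrees

7.77 degrees


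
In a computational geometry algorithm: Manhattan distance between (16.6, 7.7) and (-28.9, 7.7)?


|16.6-(-28.9)| + |7.7-7.7| = 45.5 + 0 = 45.5

45.5


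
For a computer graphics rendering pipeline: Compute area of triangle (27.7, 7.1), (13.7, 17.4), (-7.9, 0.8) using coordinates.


Area = |x_A(y_B-y_C) + x_B(y_C-y_A) + x_C(y_A-y_B)|/2
= |459.82 + (-86.31) + 81.37|/2
= 454.88/2 = 227.44

227.44


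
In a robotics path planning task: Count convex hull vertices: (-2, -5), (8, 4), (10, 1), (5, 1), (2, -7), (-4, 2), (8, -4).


Convex hull vertices (CCW): (-4, 2), (-2, -5), (2, -7), (8, -4), (10, 1), (8, 4)
Count = 6

6


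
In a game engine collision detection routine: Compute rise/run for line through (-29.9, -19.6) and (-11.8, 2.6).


slope = (y2-y1)/(x2-x1) = (2.6-(-19.6))/((-11.8)-(-29.9)) = 22.2/18.1 = 1.2265

1.2265


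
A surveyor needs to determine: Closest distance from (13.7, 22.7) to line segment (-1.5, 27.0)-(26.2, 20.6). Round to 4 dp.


Project P onto AB: t = 0.555 (clamped to [0,1])
Closest point on segment: (13.8729, 23.4481)
Distance: 0.7679

0.7679


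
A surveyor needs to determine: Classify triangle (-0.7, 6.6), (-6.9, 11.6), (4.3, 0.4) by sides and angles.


Side lengths squared: AB^2=63.44, BC^2=250.88, CA^2=63.44
Sorted: [63.44, 63.44, 250.88]
By sides: Isosceles, By angles: Obtuse

Isosceles, Obtuse


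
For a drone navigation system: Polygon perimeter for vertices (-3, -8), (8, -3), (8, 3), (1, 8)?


Sides: (-3, -8)->(8, -3): sqrt(146) = 12.083046, (8, -3)->(8, 3): sqrt(36) = 6, (8, 3)->(1, 8): sqrt(74) = 8.602325, (1, 8)->(-3, -8): sqrt(272) = 16.492423
Sum = 43.177794
Perimeter = 43.1778

43.1778


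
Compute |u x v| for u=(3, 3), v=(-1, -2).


|u x v| = |3*(-2) - 3*(-1)|
= |(-6) - (-3)| = 3

3


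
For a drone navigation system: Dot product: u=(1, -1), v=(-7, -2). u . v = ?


u . v = u_x*v_x + u_y*v_y = 1*(-7) + (-1)*(-2)
= (-7) + 2 = -5

-5


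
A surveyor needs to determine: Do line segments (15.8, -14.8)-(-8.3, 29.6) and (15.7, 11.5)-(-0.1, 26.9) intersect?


Cross products: d1=414, d2=83.62, d3=-629.39, d4=-299.01
d1*d2 < 0 and d3*d4 < 0? no

No, they don't intersect


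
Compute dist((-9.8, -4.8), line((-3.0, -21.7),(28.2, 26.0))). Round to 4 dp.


|cross product| = 851.64
|line direction| = sqrt(3248.73) = 56.9976
Distance = 851.64/sqrt(3248.73) = 14.9417

14.9417


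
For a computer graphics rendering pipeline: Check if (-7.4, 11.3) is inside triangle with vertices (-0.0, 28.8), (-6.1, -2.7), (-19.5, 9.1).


Cross products: AB x AP = -126.35, BC x BP = -172.26, CA x CP = -195.47
All same sign? yes

Yes, inside


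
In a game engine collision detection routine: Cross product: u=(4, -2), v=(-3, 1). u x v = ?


u x v = u_x*v_y - u_y*v_x = 4*1 - (-2)*(-3)
= 4 - 6 = -2

-2


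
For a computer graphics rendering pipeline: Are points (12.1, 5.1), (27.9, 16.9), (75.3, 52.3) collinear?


Cross product: (27.9-12.1)*(52.3-5.1) - (16.9-5.1)*(75.3-12.1)
= 0

Yes, collinear


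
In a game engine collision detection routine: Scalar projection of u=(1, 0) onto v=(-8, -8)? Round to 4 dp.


u.v = -8, |v| = sqrt(128) = 11.3137
Scalar projection = u.v / |v| = -8 / sqrt(128) = -0.7071

-0.7071


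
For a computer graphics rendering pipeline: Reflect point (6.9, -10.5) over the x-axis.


Reflection over x-axis: (x,y) -> (x,-y)
(6.9, -10.5) -> (6.9, 10.5)

(6.9, 10.5)


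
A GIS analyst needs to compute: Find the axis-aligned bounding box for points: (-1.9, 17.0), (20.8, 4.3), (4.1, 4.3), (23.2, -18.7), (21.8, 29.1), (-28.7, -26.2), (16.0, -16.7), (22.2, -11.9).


x range: [-28.7, 23.2]
y range: [-26.2, 29.1]
Bounding box: (-28.7,-26.2) to (23.2,29.1)

(-28.7,-26.2) to (23.2,29.1)


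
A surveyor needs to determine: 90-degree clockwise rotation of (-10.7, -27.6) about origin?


90° CW: (x,y) -> (y, -x)
(-10.7,-27.6) -> (-27.6, 10.7)

(-27.6, 10.7)


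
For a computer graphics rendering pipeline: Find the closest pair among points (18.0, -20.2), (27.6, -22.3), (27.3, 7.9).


d(P0,P1) = 9.827, d(P0,P2) = 29.599, d(P1,P2) = 30.2015
Closest: P0 and P1

Closest pair: (18.0, -20.2) and (27.6, -22.3), distance = 9.827


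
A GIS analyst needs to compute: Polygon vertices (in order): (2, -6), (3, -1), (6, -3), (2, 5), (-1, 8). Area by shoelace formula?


Shoelace sum: (2*(-1) - 3*(-6)) + (3*(-3) - 6*(-1)) + (6*5 - 2*(-3)) + (2*8 - (-1)*5) + ((-1)*(-6) - 2*8)
= 60
Area = |60|/2 = 30

30


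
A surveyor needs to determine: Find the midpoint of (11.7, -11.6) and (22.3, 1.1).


M = ((11.7+22.3)/2, ((-11.6)+1.1)/2)
= (17, -5.25)

(17, -5.25)


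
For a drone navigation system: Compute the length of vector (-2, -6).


|u| = sqrt((-2)^2 + (-6)^2) = sqrt(40) = 6.3246

6.3246


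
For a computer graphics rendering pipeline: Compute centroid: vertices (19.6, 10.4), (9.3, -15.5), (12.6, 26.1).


Centroid = ((x_A+x_B+x_C)/3, (y_A+y_B+y_C)/3)
= ((19.6+9.3+12.6)/3, (10.4+(-15.5)+26.1)/3)
= (13.8333, 7)

(13.8333, 7)


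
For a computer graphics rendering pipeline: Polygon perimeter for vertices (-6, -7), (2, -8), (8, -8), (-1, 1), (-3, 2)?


Sides: (-6, -7)->(2, -8): sqrt(65) = 8.062258, (2, -8)->(8, -8): sqrt(36) = 6, (8, -8)->(-1, 1): sqrt(162) = 12.727922, (-1, 1)->(-3, 2): sqrt(5) = 2.236068, (-3, 2)->(-6, -7): sqrt(90) = 9.486833
Sum = 38.513081
Perimeter = 38.5131

38.5131


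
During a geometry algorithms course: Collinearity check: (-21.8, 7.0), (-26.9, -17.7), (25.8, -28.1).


Cross product: ((-26.9)-(-21.8))*((-28.1)-7) - ((-17.7)-7)*(25.8-(-21.8))
= 1354.73

No, not collinear


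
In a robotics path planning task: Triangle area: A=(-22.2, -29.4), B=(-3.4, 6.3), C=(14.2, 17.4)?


Area = |x_A(y_B-y_C) + x_B(y_C-y_A) + x_C(y_A-y_B)|/2
= |246.42 + (-159.12) + (-506.94)|/2
= 419.64/2 = 209.82

209.82


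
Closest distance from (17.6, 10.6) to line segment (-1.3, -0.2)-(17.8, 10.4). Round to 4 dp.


Project P onto AB: t = 0.9964 (clamped to [0,1])
Closest point on segment: (17.732, 10.3622)
Distance: 0.2719

0.2719


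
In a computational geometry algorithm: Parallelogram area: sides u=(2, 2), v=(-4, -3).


|u x v| = |2*(-3) - 2*(-4)|
= |(-6) - (-8)| = 2

2


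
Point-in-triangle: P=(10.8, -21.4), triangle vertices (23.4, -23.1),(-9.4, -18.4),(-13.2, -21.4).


Cross products: AB x AP = 3.46, BC x BP = 72, CA x CP = 40.8
All same sign? yes

Yes, inside


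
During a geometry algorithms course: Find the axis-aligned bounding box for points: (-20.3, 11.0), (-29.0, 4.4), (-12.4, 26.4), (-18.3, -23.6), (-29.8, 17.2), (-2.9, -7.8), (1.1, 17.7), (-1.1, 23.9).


x range: [-29.8, 1.1]
y range: [-23.6, 26.4]
Bounding box: (-29.8,-23.6) to (1.1,26.4)

(-29.8,-23.6) to (1.1,26.4)


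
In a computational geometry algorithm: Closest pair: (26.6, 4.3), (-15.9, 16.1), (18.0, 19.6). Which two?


d(P0,P1) = 44.1077, d(P0,P2) = 17.5514, d(P1,P2) = 34.0802
Closest: P0 and P2

Closest pair: (26.6, 4.3) and (18.0, 19.6), distance = 17.5514


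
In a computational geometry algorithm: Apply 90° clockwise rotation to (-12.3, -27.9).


90° CW: (x,y) -> (y, -x)
(-12.3,-27.9) -> (-27.9, 12.3)

(-27.9, 12.3)


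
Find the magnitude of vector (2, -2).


|u| = sqrt(2^2 + (-2)^2) = sqrt(8) = 2.8284

2.8284


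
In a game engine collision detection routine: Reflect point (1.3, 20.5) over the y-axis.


Reflection over y-axis: (x,y) -> (-x,y)
(1.3, 20.5) -> (-1.3, 20.5)

(-1.3, 20.5)


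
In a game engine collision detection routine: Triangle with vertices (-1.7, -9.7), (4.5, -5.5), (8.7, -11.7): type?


Side lengths squared: AB^2=56.08, BC^2=56.08, CA^2=112.16
Sorted: [56.08, 56.08, 112.16]
By sides: Isosceles, By angles: Right

Isosceles, Right


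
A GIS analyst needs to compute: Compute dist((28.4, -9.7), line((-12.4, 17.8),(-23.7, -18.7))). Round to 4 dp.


|cross product| = 1799.95
|line direction| = sqrt(1459.94) = 38.2092
Distance = 1799.95/sqrt(1459.94) = 47.1078

47.1078


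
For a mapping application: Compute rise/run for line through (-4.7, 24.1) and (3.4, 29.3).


slope = (y2-y1)/(x2-x1) = (29.3-24.1)/(3.4-(-4.7)) = 5.2/8.1 = 0.642

0.642


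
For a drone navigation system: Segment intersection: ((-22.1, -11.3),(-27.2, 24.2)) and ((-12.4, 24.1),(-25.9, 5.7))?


Cross products: d1=299.42, d2=-273.67, d3=-524.89, d4=48.2
d1*d2 < 0 and d3*d4 < 0? yes

Yes, they intersect


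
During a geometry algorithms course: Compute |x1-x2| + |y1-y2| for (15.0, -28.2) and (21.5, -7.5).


|15-21.5| + |(-28.2)-(-7.5)| = 6.5 + 20.7 = 27.2

27.2


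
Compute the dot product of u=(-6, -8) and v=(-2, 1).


u . v = u_x*v_x + u_y*v_y = (-6)*(-2) + (-8)*1
= 12 + (-8) = 4

4


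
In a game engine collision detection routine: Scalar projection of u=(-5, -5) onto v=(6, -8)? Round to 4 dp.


u.v = 10, |v| = sqrt(100) = 10
Scalar projection = u.v / |v| = 10 / sqrt(100) = 1

1


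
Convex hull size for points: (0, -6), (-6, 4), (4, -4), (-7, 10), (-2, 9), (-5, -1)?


Convex hull vertices (CCW): (-7, 10), (-6, 4), (-5, -1), (0, -6), (4, -4), (-2, 9)
Count = 6

6


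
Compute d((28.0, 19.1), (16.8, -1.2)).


dx=-11.2, dy=-20.3
d^2 = (-11.2)^2 + (-20.3)^2 = 537.53
d = sqrt(537.53) = 23.1847

23.1847


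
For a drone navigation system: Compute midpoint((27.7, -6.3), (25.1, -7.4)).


M = ((27.7+25.1)/2, ((-6.3)+(-7.4))/2)
= (26.4, -6.85)

(26.4, -6.85)


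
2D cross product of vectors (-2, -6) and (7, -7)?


u x v = u_x*v_y - u_y*v_x = (-2)*(-7) - (-6)*7
= 14 - (-42) = 56

56


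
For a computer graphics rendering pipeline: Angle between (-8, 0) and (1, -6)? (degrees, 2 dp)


u.v = -8, |u| = sqrt(64) = 8, |v| = sqrt(37) = 6.0828
cos(theta) = u.v/(|u||v|) = -8/sqrt(2368) = -0.164399
theta = acos(-0.164399) = 99.46 degrees

99.46 degrees


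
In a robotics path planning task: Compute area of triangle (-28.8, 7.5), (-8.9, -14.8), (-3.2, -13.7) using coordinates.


Area = |x_A(y_B-y_C) + x_B(y_C-y_A) + x_C(y_A-y_B)|/2
= |31.68 + 188.68 + (-71.36)|/2
= 149/2 = 74.5

74.5


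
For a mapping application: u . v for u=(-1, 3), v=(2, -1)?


u . v = u_x*v_x + u_y*v_y = (-1)*2 + 3*(-1)
= (-2) + (-3) = -5

-5


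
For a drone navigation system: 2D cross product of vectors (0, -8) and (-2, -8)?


u x v = u_x*v_y - u_y*v_x = 0*(-8) - (-8)*(-2)
= 0 - 16 = -16

-16


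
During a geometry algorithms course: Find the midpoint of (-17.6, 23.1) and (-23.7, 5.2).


M = (((-17.6)+(-23.7))/2, (23.1+5.2)/2)
= (-20.65, 14.15)

(-20.65, 14.15)


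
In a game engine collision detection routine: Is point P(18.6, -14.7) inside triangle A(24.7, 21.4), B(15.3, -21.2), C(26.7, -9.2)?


Cross products: AB x AP = 79.48, BC x BP = 34.5, CA x CP = 258.86
All same sign? yes

Yes, inside


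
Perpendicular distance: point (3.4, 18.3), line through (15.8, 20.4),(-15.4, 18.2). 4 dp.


|cross product| = 38.24
|line direction| = sqrt(978.28) = 31.2775
Distance = 38.24/sqrt(978.28) = 1.2226

1.2226


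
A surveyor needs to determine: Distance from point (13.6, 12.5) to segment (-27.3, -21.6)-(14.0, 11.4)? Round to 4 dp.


Project P onto AB: t = 1 (clamped to [0,1])
Closest point on segment: (14, 11.4)
Distance: 1.1705

1.1705


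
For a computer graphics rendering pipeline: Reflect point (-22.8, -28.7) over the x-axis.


Reflection over x-axis: (x,y) -> (x,-y)
(-22.8, -28.7) -> (-22.8, 28.7)

(-22.8, 28.7)


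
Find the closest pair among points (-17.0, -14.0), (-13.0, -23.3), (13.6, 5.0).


d(P0,P1) = 10.1237, d(P0,P2) = 36.0189, d(P1,P2) = 38.8388
Closest: P0 and P1

Closest pair: (-17.0, -14.0) and (-13.0, -23.3), distance = 10.1237


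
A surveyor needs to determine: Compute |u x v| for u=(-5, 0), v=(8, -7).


|u x v| = |(-5)*(-7) - 0*8|
= |35 - 0| = 35

35


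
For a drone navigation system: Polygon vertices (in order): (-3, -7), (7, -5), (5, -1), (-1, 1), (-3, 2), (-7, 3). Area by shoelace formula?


Shoelace sum: ((-3)*(-5) - 7*(-7)) + (7*(-1) - 5*(-5)) + (5*1 - (-1)*(-1)) + ((-1)*2 - (-3)*1) + ((-3)*3 - (-7)*2) + ((-7)*(-7) - (-3)*3)
= 150
Area = |150|/2 = 75

75


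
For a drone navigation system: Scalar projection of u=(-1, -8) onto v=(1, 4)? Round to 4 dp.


u.v = -33, |v| = sqrt(17) = 4.1231
Scalar projection = u.v / |v| = -33 / sqrt(17) = -8.0037

-8.0037


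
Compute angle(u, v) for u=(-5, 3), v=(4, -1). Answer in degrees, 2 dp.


u.v = -23, |u| = sqrt(34) = 5.831, |v| = sqrt(17) = 4.1231
cos(theta) = u.v/(|u||v|) = -23/sqrt(578) = -0.956674
theta = acos(-0.956674) = 163.07 degrees

163.07 degrees


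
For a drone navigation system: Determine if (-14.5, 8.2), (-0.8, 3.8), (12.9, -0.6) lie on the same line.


Cross product: ((-0.8)-(-14.5))*((-0.6)-8.2) - (3.8-8.2)*(12.9-(-14.5))
= 0

Yes, collinear


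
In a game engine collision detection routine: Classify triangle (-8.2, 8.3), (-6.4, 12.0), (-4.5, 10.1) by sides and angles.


Side lengths squared: AB^2=16.93, BC^2=7.22, CA^2=16.93
Sorted: [7.22, 16.93, 16.93]
By sides: Isosceles, By angles: Acute

Isosceles, Acute


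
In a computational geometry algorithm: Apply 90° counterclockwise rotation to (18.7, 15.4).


90° CCW: (x,y) -> (-y, x)
(18.7,15.4) -> (-15.4, 18.7)

(-15.4, 18.7)


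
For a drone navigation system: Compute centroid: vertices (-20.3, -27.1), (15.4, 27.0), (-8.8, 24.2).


Centroid = ((x_A+x_B+x_C)/3, (y_A+y_B+y_C)/3)
= (((-20.3)+15.4+(-8.8))/3, ((-27.1)+27+24.2)/3)
= (-4.5667, 8.0333)

(-4.5667, 8.0333)


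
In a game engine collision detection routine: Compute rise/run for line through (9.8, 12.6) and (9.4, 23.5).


slope = (y2-y1)/(x2-x1) = (23.5-12.6)/(9.4-9.8) = 10.9/(-0.4) = -27.25

-27.25


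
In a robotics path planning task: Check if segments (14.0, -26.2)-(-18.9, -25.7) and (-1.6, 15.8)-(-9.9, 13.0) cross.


Cross products: d1=392.28, d2=296.01, d3=-1374, d4=-1277.73
d1*d2 < 0 and d3*d4 < 0? no

No, they don't intersect


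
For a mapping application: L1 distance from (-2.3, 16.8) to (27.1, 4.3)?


|(-2.3)-27.1| + |16.8-4.3| = 29.4 + 12.5 = 41.9

41.9


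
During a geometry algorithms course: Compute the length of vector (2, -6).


|u| = sqrt(2^2 + (-6)^2) = sqrt(40) = 6.3246

6.3246


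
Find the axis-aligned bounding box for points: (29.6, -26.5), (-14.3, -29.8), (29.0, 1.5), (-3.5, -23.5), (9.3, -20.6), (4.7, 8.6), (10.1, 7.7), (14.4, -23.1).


x range: [-14.3, 29.6]
y range: [-29.8, 8.6]
Bounding box: (-14.3,-29.8) to (29.6,8.6)

(-14.3,-29.8) to (29.6,8.6)


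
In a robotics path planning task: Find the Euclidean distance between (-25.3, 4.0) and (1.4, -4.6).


dx=26.7, dy=-8.6
d^2 = 26.7^2 + (-8.6)^2 = 786.85
d = sqrt(786.85) = 28.0508

28.0508


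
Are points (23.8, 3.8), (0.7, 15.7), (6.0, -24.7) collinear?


Cross product: (0.7-23.8)*((-24.7)-3.8) - (15.7-3.8)*(6-23.8)
= 870.17

No, not collinear


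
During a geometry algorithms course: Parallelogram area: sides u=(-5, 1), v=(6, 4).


|u x v| = |(-5)*4 - 1*6|
= |(-20) - 6| = 26

26


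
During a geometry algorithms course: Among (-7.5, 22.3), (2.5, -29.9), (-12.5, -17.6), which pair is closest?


d(P0,P1) = 53.1492, d(P0,P2) = 40.2121, d(P1,P2) = 19.3982
Closest: P1 and P2

Closest pair: (2.5, -29.9) and (-12.5, -17.6), distance = 19.3982


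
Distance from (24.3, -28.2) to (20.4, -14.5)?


dx=-3.9, dy=13.7
d^2 = (-3.9)^2 + 13.7^2 = 202.9
d = sqrt(202.9) = 14.2443

14.2443


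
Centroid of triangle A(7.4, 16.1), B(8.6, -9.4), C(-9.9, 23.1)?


Centroid = ((x_A+x_B+x_C)/3, (y_A+y_B+y_C)/3)
= ((7.4+8.6+(-9.9))/3, (16.1+(-9.4)+23.1)/3)
= (2.0333, 9.9333)

(2.0333, 9.9333)


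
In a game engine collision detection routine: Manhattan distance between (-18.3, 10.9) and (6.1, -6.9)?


|(-18.3)-6.1| + |10.9-(-6.9)| = 24.4 + 17.8 = 42.2

42.2


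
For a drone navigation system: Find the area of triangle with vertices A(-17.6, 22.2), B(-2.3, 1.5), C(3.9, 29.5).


Area = |x_A(y_B-y_C) + x_B(y_C-y_A) + x_C(y_A-y_B)|/2
= |492.8 + (-16.79) + 80.73|/2
= 556.74/2 = 278.37

278.37


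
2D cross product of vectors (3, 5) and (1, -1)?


u x v = u_x*v_y - u_y*v_x = 3*(-1) - 5*1
= (-3) - 5 = -8

-8


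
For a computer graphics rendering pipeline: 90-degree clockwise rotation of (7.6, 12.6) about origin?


90° CW: (x,y) -> (y, -x)
(7.6,12.6) -> (12.6, -7.6)

(12.6, -7.6)


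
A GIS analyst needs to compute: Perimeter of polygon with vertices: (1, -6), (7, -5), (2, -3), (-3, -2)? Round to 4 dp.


Sides: (1, -6)->(7, -5): sqrt(37) = 6.082763, (7, -5)->(2, -3): sqrt(29) = 5.385165, (2, -3)->(-3, -2): sqrt(26) = 5.09902, (-3, -2)->(1, -6): sqrt(32) = 5.656854
Sum = 22.223802
Perimeter = 22.2238

22.2238


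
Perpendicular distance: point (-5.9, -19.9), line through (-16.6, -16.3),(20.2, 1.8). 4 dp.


|cross product| = 326.15
|line direction| = sqrt(1681.85) = 41.0104
Distance = 326.15/sqrt(1681.85) = 7.9529

7.9529


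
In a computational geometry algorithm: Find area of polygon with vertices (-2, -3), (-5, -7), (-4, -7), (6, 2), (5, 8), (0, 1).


Shoelace sum: ((-2)*(-7) - (-5)*(-3)) + ((-5)*(-7) - (-4)*(-7)) + ((-4)*2 - 6*(-7)) + (6*8 - 5*2) + (5*1 - 0*8) + (0*(-3) - (-2)*1)
= 85
Area = |85|/2 = 42.5

42.5


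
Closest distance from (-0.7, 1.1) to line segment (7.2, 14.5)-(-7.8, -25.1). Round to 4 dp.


Project P onto AB: t = 0.362 (clamped to [0,1])
Closest point on segment: (1.7699, 0.1644)
Distance: 2.6411

2.6411


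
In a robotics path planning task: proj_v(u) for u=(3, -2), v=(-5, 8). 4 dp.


u.v = -31, |v| = sqrt(89) = 9.434
Scalar projection = u.v / |v| = -31 / sqrt(89) = -3.286

-3.286


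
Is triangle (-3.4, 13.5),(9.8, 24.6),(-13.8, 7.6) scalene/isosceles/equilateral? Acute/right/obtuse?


Side lengths squared: AB^2=297.45, BC^2=845.96, CA^2=142.97
Sorted: [142.97, 297.45, 845.96]
By sides: Scalene, By angles: Obtuse

Scalene, Obtuse


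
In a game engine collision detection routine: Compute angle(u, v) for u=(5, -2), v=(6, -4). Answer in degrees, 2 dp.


u.v = 38, |u| = sqrt(29) = 5.3852, |v| = sqrt(52) = 7.2111
cos(theta) = u.v/(|u||v|) = 38/sqrt(1508) = 0.97855
theta = acos(0.97855) = 11.89 degrees

11.89 degrees


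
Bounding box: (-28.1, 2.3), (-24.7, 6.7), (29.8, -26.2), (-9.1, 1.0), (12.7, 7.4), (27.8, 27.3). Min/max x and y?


x range: [-28.1, 29.8]
y range: [-26.2, 27.3]
Bounding box: (-28.1,-26.2) to (29.8,27.3)

(-28.1,-26.2) to (29.8,27.3)


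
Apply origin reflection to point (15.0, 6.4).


Reflection over origin: (x,y) -> (-x,-y)
(15, 6.4) -> (-15, -6.4)

(-15, -6.4)


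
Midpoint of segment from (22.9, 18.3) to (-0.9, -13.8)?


M = ((22.9+(-0.9))/2, (18.3+(-13.8))/2)
= (11, 2.25)

(11, 2.25)


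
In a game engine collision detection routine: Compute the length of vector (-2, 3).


|u| = sqrt((-2)^2 + 3^2) = sqrt(13) = 3.6056

3.6056


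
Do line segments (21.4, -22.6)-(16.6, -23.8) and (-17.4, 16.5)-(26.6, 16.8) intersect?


Cross products: d1=-1732.04, d2=-1783.4, d3=-234.24, d4=-182.88
d1*d2 < 0 and d3*d4 < 0? no

No, they don't intersect


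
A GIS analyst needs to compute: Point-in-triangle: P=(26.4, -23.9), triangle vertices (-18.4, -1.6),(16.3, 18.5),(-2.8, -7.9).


Cross products: AB x AP = -1674.29, BC x BP = 1076.48, CA x CP = 65.64
All same sign? no

No, outside


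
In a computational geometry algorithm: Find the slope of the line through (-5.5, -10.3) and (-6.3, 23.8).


slope = (y2-y1)/(x2-x1) = (23.8-(-10.3))/((-6.3)-(-5.5)) = 34.1/(-0.8) = -42.625

-42.625


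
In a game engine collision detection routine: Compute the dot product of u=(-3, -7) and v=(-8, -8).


u . v = u_x*v_x + u_y*v_y = (-3)*(-8) + (-7)*(-8)
= 24 + 56 = 80

80


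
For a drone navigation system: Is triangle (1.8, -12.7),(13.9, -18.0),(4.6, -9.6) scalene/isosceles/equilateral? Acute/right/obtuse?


Side lengths squared: AB^2=174.5, BC^2=157.05, CA^2=17.45
Sorted: [17.45, 157.05, 174.5]
By sides: Scalene, By angles: Right

Scalene, Right


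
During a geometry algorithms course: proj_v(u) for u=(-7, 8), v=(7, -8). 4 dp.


u.v = -113, |v| = sqrt(113) = 10.6301
Scalar projection = u.v / |v| = -113 / sqrt(113) = -10.6301

-10.6301


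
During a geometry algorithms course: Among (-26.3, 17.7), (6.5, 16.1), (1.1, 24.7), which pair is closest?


d(P0,P1) = 32.839, d(P0,P2) = 28.28, d(P1,P2) = 10.1548
Closest: P1 and P2

Closest pair: (6.5, 16.1) and (1.1, 24.7), distance = 10.1548


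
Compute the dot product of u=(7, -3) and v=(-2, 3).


u . v = u_x*v_x + u_y*v_y = 7*(-2) + (-3)*3
= (-14) + (-9) = -23

-23


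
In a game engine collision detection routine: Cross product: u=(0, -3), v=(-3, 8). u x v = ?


u x v = u_x*v_y - u_y*v_x = 0*8 - (-3)*(-3)
= 0 - 9 = -9

-9


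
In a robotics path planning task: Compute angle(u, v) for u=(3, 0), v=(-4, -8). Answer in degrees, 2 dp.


u.v = -12, |u| = sqrt(9) = 3, |v| = sqrt(80) = 8.9443
cos(theta) = u.v/(|u||v|) = -12/sqrt(720) = -0.447214
theta = acos(-0.447214) = 116.57 degrees

116.57 degrees


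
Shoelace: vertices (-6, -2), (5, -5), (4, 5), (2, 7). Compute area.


Shoelace sum: ((-6)*(-5) - 5*(-2)) + (5*5 - 4*(-5)) + (4*7 - 2*5) + (2*(-2) - (-6)*7)
= 141
Area = |141|/2 = 70.5

70.5


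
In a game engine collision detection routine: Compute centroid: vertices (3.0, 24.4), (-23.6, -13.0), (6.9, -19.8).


Centroid = ((x_A+x_B+x_C)/3, (y_A+y_B+y_C)/3)
= ((3+(-23.6)+6.9)/3, (24.4+(-13)+(-19.8))/3)
= (-4.5667, -2.8)

(-4.5667, -2.8)


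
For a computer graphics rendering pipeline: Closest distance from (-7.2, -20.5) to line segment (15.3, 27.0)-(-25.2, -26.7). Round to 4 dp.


Project P onto AB: t = 0.7653 (clamped to [0,1])
Closest point on segment: (-15.6931, -14.0946)
Distance: 10.6378

10.6378


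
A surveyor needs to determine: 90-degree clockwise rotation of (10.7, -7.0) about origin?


90° CW: (x,y) -> (y, -x)
(10.7,-7) -> (-7, -10.7)

(-7, -10.7)


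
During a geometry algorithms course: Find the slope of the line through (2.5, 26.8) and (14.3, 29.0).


slope = (y2-y1)/(x2-x1) = (29-26.8)/(14.3-2.5) = 2.2/11.8 = 0.1864

0.1864


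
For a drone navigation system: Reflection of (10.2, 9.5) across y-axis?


Reflection over y-axis: (x,y) -> (-x,y)
(10.2, 9.5) -> (-10.2, 9.5)

(-10.2, 9.5)


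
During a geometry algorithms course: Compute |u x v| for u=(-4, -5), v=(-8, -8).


|u x v| = |(-4)*(-8) - (-5)*(-8)|
= |32 - 40| = 8

8


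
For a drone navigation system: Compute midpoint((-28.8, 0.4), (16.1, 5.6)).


M = (((-28.8)+16.1)/2, (0.4+5.6)/2)
= (-6.35, 3)

(-6.35, 3)


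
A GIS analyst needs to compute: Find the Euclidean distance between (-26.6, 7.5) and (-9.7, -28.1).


dx=16.9, dy=-35.6
d^2 = 16.9^2 + (-35.6)^2 = 1552.97
d = sqrt(1552.97) = 39.4077

39.4077


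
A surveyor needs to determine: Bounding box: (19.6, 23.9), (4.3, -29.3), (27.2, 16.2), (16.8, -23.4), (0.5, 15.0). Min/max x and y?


x range: [0.5, 27.2]
y range: [-29.3, 23.9]
Bounding box: (0.5,-29.3) to (27.2,23.9)

(0.5,-29.3) to (27.2,23.9)


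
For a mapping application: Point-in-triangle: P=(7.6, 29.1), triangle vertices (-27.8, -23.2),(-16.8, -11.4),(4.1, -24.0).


Cross products: AB x AP = 157.58, BC x BP = 1153.89, CA x CP = -1696.69
All same sign? no

No, outside


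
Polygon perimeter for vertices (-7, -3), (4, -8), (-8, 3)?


Sides: (-7, -3)->(4, -8): sqrt(146) = 12.083046, (4, -8)->(-8, 3): sqrt(265) = 16.278821, (-8, 3)->(-7, -3): sqrt(37) = 6.082763
Sum = 34.44463
Perimeter = 34.4446

34.4446


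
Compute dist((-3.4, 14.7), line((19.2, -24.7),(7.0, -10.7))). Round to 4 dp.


|cross product| = 164.28
|line direction| = sqrt(344.84) = 18.5699
Distance = 164.28/sqrt(344.84) = 8.8466

8.8466


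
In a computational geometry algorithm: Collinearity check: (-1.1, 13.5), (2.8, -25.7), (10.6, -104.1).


Cross product: (2.8-(-1.1))*((-104.1)-13.5) - ((-25.7)-13.5)*(10.6-(-1.1))
= 0

Yes, collinear


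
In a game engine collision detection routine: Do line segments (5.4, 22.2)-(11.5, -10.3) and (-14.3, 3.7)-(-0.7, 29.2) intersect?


Cross products: d1=-250.75, d2=-848.3, d3=-753.1, d4=-155.55
d1*d2 < 0 and d3*d4 < 0? no

No, they don't intersect


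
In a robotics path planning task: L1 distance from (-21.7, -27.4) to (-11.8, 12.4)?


|(-21.7)-(-11.8)| + |(-27.4)-12.4| = 9.9 + 39.8 = 49.7

49.7


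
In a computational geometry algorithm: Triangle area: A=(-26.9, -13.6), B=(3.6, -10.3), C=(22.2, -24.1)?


Area = |x_A(y_B-y_C) + x_B(y_C-y_A) + x_C(y_A-y_B)|/2
= |(-371.22) + (-37.8) + (-73.26)|/2
= 482.28/2 = 241.14

241.14


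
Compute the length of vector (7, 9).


|u| = sqrt(7^2 + 9^2) = sqrt(130) = 11.4018

11.4018


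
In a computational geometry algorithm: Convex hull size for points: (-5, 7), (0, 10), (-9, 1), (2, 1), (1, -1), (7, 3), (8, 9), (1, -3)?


Convex hull vertices (CCW): (-9, 1), (1, -3), (7, 3), (8, 9), (0, 10), (-5, 7)
Count = 6

6


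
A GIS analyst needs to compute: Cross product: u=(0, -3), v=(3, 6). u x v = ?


u x v = u_x*v_y - u_y*v_x = 0*6 - (-3)*3
= 0 - (-9) = 9

9


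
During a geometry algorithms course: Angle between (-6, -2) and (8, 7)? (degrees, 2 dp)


u.v = -62, |u| = sqrt(40) = 6.3246, |v| = sqrt(113) = 10.6301
cos(theta) = u.v/(|u||v|) = -62/sqrt(4520) = -0.922194
theta = acos(-0.922194) = 157.25 degrees

157.25 degrees


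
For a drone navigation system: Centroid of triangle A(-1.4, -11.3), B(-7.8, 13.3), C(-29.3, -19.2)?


Centroid = ((x_A+x_B+x_C)/3, (y_A+y_B+y_C)/3)
= (((-1.4)+(-7.8)+(-29.3))/3, ((-11.3)+13.3+(-19.2))/3)
= (-12.8333, -5.7333)

(-12.8333, -5.7333)


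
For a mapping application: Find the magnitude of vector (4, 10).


|u| = sqrt(4^2 + 10^2) = sqrt(116) = 10.7703

10.7703


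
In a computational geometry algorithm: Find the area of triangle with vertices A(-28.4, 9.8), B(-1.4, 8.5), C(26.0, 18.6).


Area = |x_A(y_B-y_C) + x_B(y_C-y_A) + x_C(y_A-y_B)|/2
= |286.84 + (-12.32) + 33.8|/2
= 308.32/2 = 154.16

154.16


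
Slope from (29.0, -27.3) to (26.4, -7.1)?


slope = (y2-y1)/(x2-x1) = ((-7.1)-(-27.3))/(26.4-29) = 20.2/(-2.6) = -7.7692

-7.7692


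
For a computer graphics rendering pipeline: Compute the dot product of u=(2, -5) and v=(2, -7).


u . v = u_x*v_x + u_y*v_y = 2*2 + (-5)*(-7)
= 4 + 35 = 39

39


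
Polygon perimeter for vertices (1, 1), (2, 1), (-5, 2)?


Sides: (1, 1)->(2, 1): sqrt(1) = 1, (2, 1)->(-5, 2): sqrt(50) = 7.071068, (-5, 2)->(1, 1): sqrt(37) = 6.082763
Sum = 14.153831
Perimeter = 14.1538

14.1538


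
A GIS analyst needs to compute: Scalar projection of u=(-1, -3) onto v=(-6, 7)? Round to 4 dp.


u.v = -15, |v| = sqrt(85) = 9.2195
Scalar projection = u.v / |v| = -15 / sqrt(85) = -1.627

-1.627


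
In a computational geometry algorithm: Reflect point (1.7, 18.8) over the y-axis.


Reflection over y-axis: (x,y) -> (-x,y)
(1.7, 18.8) -> (-1.7, 18.8)

(-1.7, 18.8)


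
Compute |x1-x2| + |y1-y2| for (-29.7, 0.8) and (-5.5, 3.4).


|(-29.7)-(-5.5)| + |0.8-3.4| = 24.2 + 2.6 = 26.8

26.8


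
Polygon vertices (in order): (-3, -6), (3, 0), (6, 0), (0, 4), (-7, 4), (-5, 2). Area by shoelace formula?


Shoelace sum: ((-3)*0 - 3*(-6)) + (3*0 - 6*0) + (6*4 - 0*0) + (0*4 - (-7)*4) + ((-7)*2 - (-5)*4) + ((-5)*(-6) - (-3)*2)
= 112
Area = |112|/2 = 56

56


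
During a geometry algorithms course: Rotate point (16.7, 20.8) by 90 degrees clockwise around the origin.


90° CW: (x,y) -> (y, -x)
(16.7,20.8) -> (20.8, -16.7)

(20.8, -16.7)


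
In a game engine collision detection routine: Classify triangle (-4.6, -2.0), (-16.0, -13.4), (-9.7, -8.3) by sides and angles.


Side lengths squared: AB^2=259.92, BC^2=65.7, CA^2=65.7
Sorted: [65.7, 65.7, 259.92]
By sides: Isosceles, By angles: Obtuse

Isosceles, Obtuse


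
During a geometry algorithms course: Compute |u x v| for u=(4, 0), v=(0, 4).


|u x v| = |4*4 - 0*0|
= |16 - 0| = 16

16


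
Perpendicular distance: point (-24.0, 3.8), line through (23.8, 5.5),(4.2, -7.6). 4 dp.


|cross product| = 592.86
|line direction| = sqrt(555.77) = 23.5748
Distance = 592.86/sqrt(555.77) = 25.1481

25.1481


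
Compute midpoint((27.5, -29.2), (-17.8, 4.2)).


M = ((27.5+(-17.8))/2, ((-29.2)+4.2)/2)
= (4.85, -12.5)

(4.85, -12.5)


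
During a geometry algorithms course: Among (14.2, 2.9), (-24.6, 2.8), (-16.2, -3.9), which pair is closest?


d(P0,P1) = 38.8001, d(P0,P2) = 31.1512, d(P1,P2) = 10.7448
Closest: P1 and P2

Closest pair: (-24.6, 2.8) and (-16.2, -3.9), distance = 10.7448


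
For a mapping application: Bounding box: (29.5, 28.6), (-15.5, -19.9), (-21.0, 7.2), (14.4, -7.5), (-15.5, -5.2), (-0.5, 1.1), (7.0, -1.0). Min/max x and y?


x range: [-21, 29.5]
y range: [-19.9, 28.6]
Bounding box: (-21,-19.9) to (29.5,28.6)

(-21,-19.9) to (29.5,28.6)


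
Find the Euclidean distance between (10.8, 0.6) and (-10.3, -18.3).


dx=-21.1, dy=-18.9
d^2 = (-21.1)^2 + (-18.9)^2 = 802.42
d = sqrt(802.42) = 28.327

28.327


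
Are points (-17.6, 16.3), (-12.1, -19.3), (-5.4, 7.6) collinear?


Cross product: ((-12.1)-(-17.6))*(7.6-16.3) - ((-19.3)-16.3)*((-5.4)-(-17.6))
= 386.47

No, not collinear


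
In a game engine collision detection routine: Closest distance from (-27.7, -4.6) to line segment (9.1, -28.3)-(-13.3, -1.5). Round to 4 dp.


Project P onto AB: t = 1 (clamped to [0,1])
Closest point on segment: (-13.3, -1.5)
Distance: 14.7299

14.7299


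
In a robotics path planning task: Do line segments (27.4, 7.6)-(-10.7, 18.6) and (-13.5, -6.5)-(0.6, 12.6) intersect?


Cross products: d1=-582.38, d2=300.43, d3=987.11, d4=104.3
d1*d2 < 0 and d3*d4 < 0? no

No, they don't intersect


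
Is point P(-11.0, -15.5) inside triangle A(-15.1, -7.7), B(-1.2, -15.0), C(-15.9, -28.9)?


Cross products: AB x AP = -78.49, BC x BP = -128.87, CA x CP = -93.16
All same sign? yes

Yes, inside


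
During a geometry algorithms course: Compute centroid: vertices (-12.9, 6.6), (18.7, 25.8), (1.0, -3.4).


Centroid = ((x_A+x_B+x_C)/3, (y_A+y_B+y_C)/3)
= (((-12.9)+18.7+1)/3, (6.6+25.8+(-3.4))/3)
= (2.2667, 9.6667)

(2.2667, 9.6667)


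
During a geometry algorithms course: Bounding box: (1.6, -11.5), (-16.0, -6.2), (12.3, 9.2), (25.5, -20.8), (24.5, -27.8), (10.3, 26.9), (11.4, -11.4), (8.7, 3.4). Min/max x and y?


x range: [-16, 25.5]
y range: [-27.8, 26.9]
Bounding box: (-16,-27.8) to (25.5,26.9)

(-16,-27.8) to (25.5,26.9)


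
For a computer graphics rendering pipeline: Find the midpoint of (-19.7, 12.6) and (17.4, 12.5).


M = (((-19.7)+17.4)/2, (12.6+12.5)/2)
= (-1.15, 12.55)

(-1.15, 12.55)


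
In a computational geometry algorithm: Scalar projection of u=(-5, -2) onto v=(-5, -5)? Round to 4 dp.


u.v = 35, |v| = sqrt(50) = 7.0711
Scalar projection = u.v / |v| = 35 / sqrt(50) = 4.9497

4.9497
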